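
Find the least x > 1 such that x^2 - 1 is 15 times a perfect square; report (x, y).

First expand sqrt(15) as a continued fraction. With x_i = (sqrt(15) + m_i)/d_i and (m_0, d_0) = (0, 1): a_0 = floor(sqrt(15)) = 3, since 3^2 = 9 <= 15 < 16 = 4^2.
Iterate m_{i+1} = d_i*a_i - m_i, d_{i+1} = (15 - m_{i+1}^2)/d_i, a_{i+1} = floor((a_0 + m_{i+1})/d_{i+1}):
  m_1 = 1*3 - 0 = 3, d_1 = (15 - 3^2)/1 = 6/1 = 6, a_1 = floor((3 + 3)/6) = 1.
  m_2 = 6*1 - 3 = 3, d_2 = (15 - 3^2)/6 = 6/6 = 1, a_2 = floor((3 + 3)/1) = 6.
  m_3 = 1*6 - 3 = 3, d_3 = (15 - 3^2)/1 = 6/1 = 6: (m_3, d_3) = (m_1, d_1) = (3, 6), so from here the quotients repeat a_1, a_2; the period length is 2.
So sqrt(15) = [3; (1, 6)] with period length k = 2.
k is even, so the fundamental solution of x^2 - 15y^2 = 1 is (p_{k-1}, q_{k-1}) = (p_1, q_1); compute convergents through index 1.
Convergents (p_i = a_i*p_{i-1} + p_{i-2}, q_i = a_i*q_{i-1} + q_{i-2} with p_{-2}=0, p_{-1}=1, q_{-2}=1, q_{-1}=0):
  i=0: a_0=3, p_0 = 3*1 + 0 = 3, q_0 = 3*0 + 1 = 1.
  i=1: a_1=1, p_1 = 1*3 + 1 = 4, q_1 = 1*1 + 0 = 1.
Check: 4^2 - 15*1^2 = 16 - 15 = 1, so (x, y) = (4, 1) solves the equation, and by the theorem it is the least positive solution.

(x, y) = (4, 1)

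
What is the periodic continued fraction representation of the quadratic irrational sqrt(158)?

Write x_i = (sqrt(158) + m_i)/d_i with (m_0, d_0) = (0, 1). a_0 = floor(sqrt(158)) = 12, since 12^2 = 144 <= 158 < 169 = 13^2.
Iterate m_{i+1} = d_i*a_i - m_i, d_{i+1} = (158 - m_{i+1}^2)/d_i, a_{i+1} = floor((a_0 + m_{i+1})/d_{i+1}):
  m_1 = 1*12 - 0 = 12, d_1 = (158 - 12^2)/1 = 14/1 = 14, a_1 = floor((12 + 12)/14) = 1.
  m_2 = 14*1 - 12 = 2, d_2 = (158 - 2^2)/14 = 154/14 = 11, a_2 = floor((12 + 2)/11) = 1.
  m_3 = 11*1 - 2 = 9, d_3 = (158 - 9^2)/11 = 77/11 = 7, a_3 = floor((12 + 9)/7) = 3.
  m_4 = 7*3 - 9 = 12, d_4 = (158 - 12^2)/7 = 14/7 = 2, a_4 = floor((12 + 12)/2) = 12.
  m_5 = 2*12 - 12 = 12, d_5 = (158 - 12^2)/2 = 14/2 = 7, a_5 = floor((12 + 12)/7) = 3.
  m_6 = 7*3 - 12 = 9, d_6 = (158 - 9^2)/7 = 77/7 = 11, a_6 = floor((12 + 9)/11) = 1.
  m_7 = 11*1 - 9 = 2, d_7 = (158 - 2^2)/11 = 154/11 = 14, a_7 = floor((12 + 2)/14) = 1.
  m_8 = 14*1 - 2 = 12, d_8 = (158 - 12^2)/14 = 14/14 = 1, a_8 = floor((12 + 12)/1) = 24.
  m_9 = 1*24 - 12 = 12, d_9 = (158 - 12^2)/1 = 14/1 = 14: (m_9, d_9) = (m_1, d_1) = (12, 14), so from here the quotients repeat a_1, ..., a_8; the period length is 8.
Hence the expansion of sqrt(158) is a_0 = 12 followed by the repeating block 1, 1, 3, 12, 3, 1, 1, 24 (period 8).

[12; (1, 1, 3, 12, 3, 1, 1, 24)]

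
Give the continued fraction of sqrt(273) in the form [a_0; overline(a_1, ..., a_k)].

[16; overline(1, 1, 10, 1, 1, 32)]

Write x_i = (sqrt(273) + m_i)/d_i with (m_0, d_0) = (0, 1). a_0 = floor(sqrt(273)) = 16, since 16^2 = 256 <= 273 < 289 = 17^2.
Iterate m_{i+1} = d_i*a_i - m_i, d_{i+1} = (273 - m_{i+1}^2)/d_i, a_{i+1} = floor((a_0 + m_{i+1})/d_{i+1}):
  m_1 = 1*16 - 0 = 16, d_1 = (273 - 16^2)/1 = 17/1 = 17, a_1 = floor((16 + 16)/17) = 1.
  m_2 = 17*1 - 16 = 1, d_2 = (273 - 1^2)/17 = 272/17 = 16, a_2 = floor((16 + 1)/16) = 1.
  m_3 = 16*1 - 1 = 15, d_3 = (273 - 15^2)/16 = 48/16 = 3, a_3 = floor((16 + 15)/3) = 10.
  m_4 = 3*10 - 15 = 15, d_4 = (273 - 15^2)/3 = 48/3 = 16, a_4 = floor((16 + 15)/16) = 1.
  m_5 = 16*1 - 15 = 1, d_5 = (273 - 1^2)/16 = 272/16 = 17, a_5 = floor((16 + 1)/17) = 1.
  m_6 = 17*1 - 1 = 16, d_6 = (273 - 16^2)/17 = 17/17 = 1, a_6 = floor((16 + 16)/1) = 32.
  m_7 = 1*32 - 16 = 16, d_7 = (273 - 16^2)/1 = 17/1 = 17: (m_7, d_7) = (m_1, d_1) = (16, 17), so from here the quotients repeat a_1, ..., a_6; the period length is 6.
Hence the expansion of sqrt(273) is a_0 = 16 followed by the repeating block 1, 1, 10, 1, 1, 32 (period 6).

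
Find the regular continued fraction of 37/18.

Run the Euclidean algorithm on 37 and 18; the successive quotients are the partial quotients a_0, a_1, ... (each step inverts the fractional part left over by the previous one):
  37 = 2*18 + 1, so a_0 = 2.
  18 = 18*1 + 0, so a_1 = 18.
The remainder reaches 0 after 2 divisions, so the expansion has 2 partial quotients, read off in order.

[2; 18]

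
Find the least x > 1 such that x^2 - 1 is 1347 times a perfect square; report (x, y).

First expand sqrt(1347) as a continued fraction. With x_i = (sqrt(1347) + m_i)/d_i and (m_0, d_0) = (0, 1): a_0 = floor(sqrt(1347)) = 36, since 36^2 = 1296 <= 1347 < 1369 = 37^2.
Iterate m_{i+1} = d_i*a_i - m_i, d_{i+1} = (1347 - m_{i+1}^2)/d_i, a_{i+1} = floor((a_0 + m_{i+1})/d_{i+1}):
  m_1 = 1*36 - 0 = 36, d_1 = (1347 - 36^2)/1 = 51/1 = 51, a_1 = floor((36 + 36)/51) = 1.
  m_2 = 51*1 - 36 = 15, d_2 = (1347 - 15^2)/51 = 1122/51 = 22, a_2 = floor((36 + 15)/22) = 2.
  m_3 = 22*2 - 15 = 29, d_3 = (1347 - 29^2)/22 = 506/22 = 23, a_3 = floor((36 + 29)/23) = 2.
  m_4 = 23*2 - 29 = 17, d_4 = (1347 - 17^2)/23 = 1058/23 = 46, a_4 = floor((36 + 17)/46) = 1.
  m_5 = 46*1 - 17 = 29, d_5 = (1347 - 29^2)/46 = 506/46 = 11, a_5 = floor((36 + 29)/11) = 5.
  m_6 = 11*5 - 29 = 26, d_6 = (1347 - 26^2)/11 = 671/11 = 61, a_6 = floor((36 + 26)/61) = 1.
  m_7 = 61*1 - 26 = 35, d_7 = (1347 - 35^2)/61 = 122/61 = 2, a_7 = floor((36 + 35)/2) = 35.
  m_8 = 2*35 - 35 = 35, d_8 = (1347 - 35^2)/2 = 122/2 = 61, a_8 = floor((36 + 35)/61) = 1.
  m_9 = 61*1 - 35 = 26, d_9 = (1347 - 26^2)/61 = 671/61 = 11, a_9 = floor((36 + 26)/11) = 5.
  m_10 = 11*5 - 26 = 29, d_10 = (1347 - 29^2)/11 = 506/11 = 46, a_10 = floor((36 + 29)/46) = 1.
  m_11 = 46*1 - 29 = 17, d_11 = (1347 - 17^2)/46 = 1058/46 = 23, a_11 = floor((36 + 17)/23) = 2.
  m_12 = 23*2 - 17 = 29, d_12 = (1347 - 29^2)/23 = 506/23 = 22, a_12 = floor((36 + 29)/22) = 2.
  m_13 = 22*2 - 29 = 15, d_13 = (1347 - 15^2)/22 = 1122/22 = 51, a_13 = floor((36 + 15)/51) = 1.
  m_14 = 51*1 - 15 = 36, d_14 = (1347 - 36^2)/51 = 51/51 = 1, a_14 = floor((36 + 36)/1) = 72.
  m_15 = 1*72 - 36 = 36, d_15 = (1347 - 36^2)/1 = 51/1 = 51: (m_15, d_15) = (m_1, d_1) = (36, 51), so from here the quotients repeat a_1, ..., a_14; the period length is 14.
So sqrt(1347) = [36; (1, 2, 2, 1, 5, 1, 35, 1, 5, 1, 2, 2, 1, 72)] with period length k = 14.
k is even, so the fundamental solution of x^2 - 1347y^2 = 1 is (p_{k-1}, q_{k-1}) = (p_13, q_13); compute convergents through index 13.
Convergents (p_i = a_i*p_{i-1} + p_{i-2}, q_i = a_i*q_{i-1} + q_{i-2} with p_{-2}=0, p_{-1}=1, q_{-2}=1, q_{-1}=0):
  i=0: a_0=36, p_0 = 36*1 + 0 = 36, q_0 = 36*0 + 1 = 1.
  i=1: a_1=1, p_1 = 1*36 + 1 = 37, q_1 = 1*1 + 0 = 1.
  i=2: a_2=2, p_2 = 2*37 + 36 = 110, q_2 = 2*1 + 1 = 3.
  i=3: a_3=2, p_3 = 2*110 + 37 = 257, q_3 = 2*3 + 1 = 7.
  i=4: a_4=1, p_4 = 1*257 + 110 = 367, q_4 = 1*7 + 3 = 10.
  i=5: a_5=5, p_5 = 5*367 + 257 = 2092, q_5 = 5*10 + 7 = 57.
  i=6: a_6=1, p_6 = 1*2092 + 367 = 2459, q_6 = 1*57 + 10 = 67.
  i=7: a_7=35, p_7 = 35*2459 + 2092 = 88157, q_7 = 35*67 + 57 = 2402.
  i=8: a_8=1, p_8 = 1*88157 + 2459 = 90616, q_8 = 1*2402 + 67 = 2469.
  i=9: a_9=5, p_9 = 5*90616 + 88157 = 541237, q_9 = 5*2469 + 2402 = 14747.
  i=10: a_10=1, p_10 = 1*541237 + 90616 = 631853, q_10 = 1*14747 + 2469 = 17216.
  i=11: a_11=2, p_11 = 2*631853 + 541237 = 1804943, q_11 = 2*17216 + 14747 = 49179.
  i=12: a_12=2, p_12 = 2*1804943 + 631853 = 4241739, q_12 = 2*49179 + 17216 = 115574.
  i=13: a_13=1, p_13 = 1*4241739 + 1804943 = 6046682, q_13 = 1*115574 + 49179 = 164753.
Check: 6046682^2 - 1347*164753^2 = 36562363209124 - 36562363209123 = 1, so (x, y) = (6046682, 164753) solves the equation, and by the theorem it is the least positive solution.

(x, y) = (6046682, 164753)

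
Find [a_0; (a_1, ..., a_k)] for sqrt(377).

[19; (2, 2, 2, 38)]

Write x_i = (sqrt(377) + m_i)/d_i with (m_0, d_0) = (0, 1). a_0 = floor(sqrt(377)) = 19, since 19^2 = 361 <= 377 < 400 = 20^2.
Iterate m_{i+1} = d_i*a_i - m_i, d_{i+1} = (377 - m_{i+1}^2)/d_i, a_{i+1} = floor((a_0 + m_{i+1})/d_{i+1}):
  m_1 = 1*19 - 0 = 19, d_1 = (377 - 19^2)/1 = 16/1 = 16, a_1 = floor((19 + 19)/16) = 2.
  m_2 = 16*2 - 19 = 13, d_2 = (377 - 13^2)/16 = 208/16 = 13, a_2 = floor((19 + 13)/13) = 2.
  m_3 = 13*2 - 13 = 13, d_3 = (377 - 13^2)/13 = 208/13 = 16, a_3 = floor((19 + 13)/16) = 2.
  m_4 = 16*2 - 13 = 19, d_4 = (377 - 19^2)/16 = 16/16 = 1, a_4 = floor((19 + 19)/1) = 38.
  m_5 = 1*38 - 19 = 19, d_5 = (377 - 19^2)/1 = 16/1 = 16: (m_5, d_5) = (m_1, d_1) = (19, 16), so from here the quotients repeat a_1, ..., a_4; the period length is 4.
Hence the expansion of sqrt(377) is a_0 = 19 followed by the repeating block 2, 2, 2, 38 (period 4).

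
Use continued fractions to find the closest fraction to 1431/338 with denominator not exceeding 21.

Expand x = 1431/338 as a continued fraction with the Euclidean algorithm:
  1431 = 4*338 + 79, so a_0 = 4.
  338 = 4*79 + 22, so a_1 = 4.
  79 = 3*22 + 13, so a_2 = 3.
  22 = 1*13 + 9, so a_3 = 1.
  13 = 1*9 + 4, so a_4 = 1.
  9 = 2*4 + 1, so a_5 = 2.
  4 = 4*1 + 0, so a_6 = 4.
so x = [4; 4, 3, 1, 1, 2, 4].
Convergents (p_i = a_i*p_{i-1} + p_{i-2}, q_i = a_i*q_{i-1} + q_{i-2} with p_{-2}=0, p_{-1}=1, q_{-2}=1, q_{-1}=0), until the denominator exceeds 21:
  i=0: a_0=4, p_0 = 4*1 + 0 = 4, q_0 = 4*0 + 1 = 1.
  i=1: a_1=4, p_1 = 4*4 + 1 = 17, q_1 = 4*1 + 0 = 4.
  i=2: a_2=3, p_2 = 3*17 + 4 = 55, q_2 = 3*4 + 1 = 13.
  i=3: a_3=1, p_3 = 1*55 + 17 = 72, q_3 = 1*13 + 4 = 17.
  i=4: a_4=1, p_4 = 1*72 + 55 = 127, q_4 = 1*17 + 13 = 30.
q_4 = 30 > 21, so the last convergent with denominator <= 21 is p_3/q_3 = 72/17.
The closest fraction with denominator <= 21 is either p_3/q_3 or the intermediate fraction (k*p_3 + p_2)/(k*q_3 + q_2) with the largest k >= 1 whose denominator stays <= 21; these approach x as k grows, and every other convergent or intermediate fraction in range is farther away.
Largest k: floor((21 - q_2)/q_3) = floor((21 - 13)/17) = 0.
Since k = 0, no intermediate fraction beyond p_3/q_3 has denominator <= 21, so the convergent 72/17 is the closest (its error is |1431*17 - 72*338|/(338*17) = 9/5746).

72/17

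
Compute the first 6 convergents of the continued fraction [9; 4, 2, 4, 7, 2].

9/1, 37/4, 83/9, 369/40, 2666/289, 5701/618

Using the convergent recurrence p_i = a_i*p_{i-1} + p_{i-2}, q_i = a_i*q_{i-1} + q_{i-2} with p_{-2}=0, p_{-1}=1, q_{-2}=1, q_{-1}=0:
  i=0: a_0=9, p_0 = 9*1 + 0 = 9, q_0 = 9*0 + 1 = 1.
  i=1: a_1=4, p_1 = 4*9 + 1 = 37, q_1 = 4*1 + 0 = 4.
  i=2: a_2=2, p_2 = 2*37 + 9 = 83, q_2 = 2*4 + 1 = 9.
  i=3: a_3=4, p_3 = 4*83 + 37 = 369, q_3 = 4*9 + 4 = 40.
  i=4: a_4=7, p_4 = 7*369 + 83 = 2666, q_4 = 7*40 + 9 = 289.
  i=5: a_5=2, p_5 = 2*2666 + 369 = 5701, q_5 = 2*289 + 40 = 618.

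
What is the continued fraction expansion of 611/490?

[1; 4, 20, 6]

Run the Euclidean algorithm on 611 and 490; the successive quotients are the partial quotients a_0, a_1, ... (each step inverts the fractional part left over by the previous one):
  611 = 1*490 + 121, so a_0 = 1.
  490 = 4*121 + 6, so a_1 = 4.
  121 = 20*6 + 1, so a_2 = 20.
  6 = 6*1 + 0, so a_3 = 6.
The remainder reaches 0 after 4 divisions, so the expansion has 4 partial quotients, read off in order.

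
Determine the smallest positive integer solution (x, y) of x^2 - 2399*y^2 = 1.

First expand sqrt(2399) as a continued fraction. With x_i = (sqrt(2399) + m_i)/d_i and (m_0, d_0) = (0, 1): a_0 = floor(sqrt(2399)) = 48, since 48^2 = 2304 <= 2399 < 2401 = 49^2.
Iterate m_{i+1} = d_i*a_i - m_i, d_{i+1} = (2399 - m_{i+1}^2)/d_i, a_{i+1} = floor((a_0 + m_{i+1})/d_{i+1}):
  m_1 = 1*48 - 0 = 48, d_1 = (2399 - 48^2)/1 = 95/1 = 95, a_1 = floor((48 + 48)/95) = 1.
  m_2 = 95*1 - 48 = 47, d_2 = (2399 - 47^2)/95 = 190/95 = 2, a_2 = floor((48 + 47)/2) = 47.
  m_3 = 2*47 - 47 = 47, d_3 = (2399 - 47^2)/2 = 190/2 = 95, a_3 = floor((48 + 47)/95) = 1.
  m_4 = 95*1 - 47 = 48, d_4 = (2399 - 48^2)/95 = 95/95 = 1, a_4 = floor((48 + 48)/1) = 96.
  m_5 = 1*96 - 48 = 48, d_5 = (2399 - 48^2)/1 = 95/1 = 95: (m_5, d_5) = (m_1, d_1) = (48, 95), so from here the quotients repeat a_1, ..., a_4; the period length is 4.
So sqrt(2399) = [48; (1, 47, 1, 96)] with period length k = 4.
k is even, so the fundamental solution of x^2 - 2399y^2 = 1 is (p_{k-1}, q_{k-1}) = (p_3, q_3); compute convergents through index 3.
Convergents (p_i = a_i*p_{i-1} + p_{i-2}, q_i = a_i*q_{i-1} + q_{i-2} with p_{-2}=0, p_{-1}=1, q_{-2}=1, q_{-1}=0):
  i=0: a_0=48, p_0 = 48*1 + 0 = 48, q_0 = 48*0 + 1 = 1.
  i=1: a_1=1, p_1 = 1*48 + 1 = 49, q_1 = 1*1 + 0 = 1.
  i=2: a_2=47, p_2 = 47*49 + 48 = 2351, q_2 = 47*1 + 1 = 48.
  i=3: a_3=1, p_3 = 1*2351 + 49 = 2400, q_3 = 1*48 + 1 = 49.
Check: 2400^2 - 2399*49^2 = 5760000 - 5759999 = 1, so (x, y) = (2400, 49) solves the equation, and by the theorem it is the least positive solution.

(x, y) = (2400, 49)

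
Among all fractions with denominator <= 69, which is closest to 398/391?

Expand x = 398/391 as a continued fraction with the Euclidean algorithm:
  398 = 1*391 + 7, so a_0 = 1.
  391 = 55*7 + 6, so a_1 = 55.
  7 = 1*6 + 1, so a_2 = 1.
  6 = 6*1 + 0, so a_3 = 6.
so x = [1; 55, 1, 6].
Convergents (p_i = a_i*p_{i-1} + p_{i-2}, q_i = a_i*q_{i-1} + q_{i-2} with p_{-2}=0, p_{-1}=1, q_{-2}=1, q_{-1}=0), until the denominator exceeds 69:
  i=0: a_0=1, p_0 = 1*1 + 0 = 1, q_0 = 1*0 + 1 = 1.
  i=1: a_1=55, p_1 = 55*1 + 1 = 56, q_1 = 55*1 + 0 = 55.
  i=2: a_2=1, p_2 = 1*56 + 1 = 57, q_2 = 1*55 + 1 = 56.
  i=3: a_3=6, p_3 = 6*57 + 56 = 398, q_3 = 6*56 + 55 = 391.
q_3 = 391 > 69, so the last convergent with denominator <= 69 is p_2/q_2 = 57/56.
The closest fraction with denominator <= 69 is either p_2/q_2 or the intermediate fraction (k*p_2 + p_1)/(k*q_2 + q_1) with the largest k >= 1 whose denominator stays <= 69; these approach x as k grows, and every other convergent or intermediate fraction in range is farther away.
Largest k: floor((69 - q_1)/q_2) = floor((69 - 55)/56) = 0.
Since k = 0, no intermediate fraction beyond p_2/q_2 has denominator <= 69, so the convergent 57/56 is the closest (its error is |398*56 - 57*391|/(391*56) = 1/21896).

57/56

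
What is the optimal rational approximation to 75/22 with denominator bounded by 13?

41/12

Expand x = 75/22 as a continued fraction with the Euclidean algorithm:
  75 = 3*22 + 9, so a_0 = 3.
  22 = 2*9 + 4, so a_1 = 2.
  9 = 2*4 + 1, so a_2 = 2.
  4 = 4*1 + 0, so a_3 = 4.
so x = [3; 2, 2, 4].
Convergents (p_i = a_i*p_{i-1} + p_{i-2}, q_i = a_i*q_{i-1} + q_{i-2} with p_{-2}=0, p_{-1}=1, q_{-2}=1, q_{-1}=0), until the denominator exceeds 13:
  i=0: a_0=3, p_0 = 3*1 + 0 = 3, q_0 = 3*0 + 1 = 1.
  i=1: a_1=2, p_1 = 2*3 + 1 = 7, q_1 = 2*1 + 0 = 2.
  i=2: a_2=2, p_2 = 2*7 + 3 = 17, q_2 = 2*2 + 1 = 5.
  i=3: a_3=4, p_3 = 4*17 + 7 = 75, q_3 = 4*5 + 2 = 22.
q_3 = 22 > 13, so the last convergent with denominator <= 13 is p_2/q_2 = 17/5.
The closest fraction with denominator <= 13 is either p_2/q_2 or the intermediate fraction (k*p_2 + p_1)/(k*q_2 + q_1) with the largest k >= 1 whose denominator stays <= 13; these approach x as k grows, and every other convergent or intermediate fraction in range is farther away.
Largest k: floor((13 - q_1)/q_2) = floor((13 - 2)/5) = 2.
That gives (2*17 + 7)/(2*5 + 2) = 41/12.
Compare the errors: |x - 17/5| = |75*5 - 17*22|/(22*5) = 1/110, and |x - 41/12| = |75*12 - 41*22|/(22*12) = 2/264.
Cross-multiplying, 2*110 = 220 < 264 = 1*264, so 2/264 is smaller: the intermediate fraction 41/12 is closer to x than 17/5.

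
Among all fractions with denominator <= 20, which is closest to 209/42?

Expand x = 209/42 as a continued fraction with the Euclidean algorithm:
  209 = 4*42 + 41, so a_0 = 4.
  42 = 1*41 + 1, so a_1 = 1.
  41 = 41*1 + 0, so a_2 = 41.
so x = [4; 1, 41].
Convergents (p_i = a_i*p_{i-1} + p_{i-2}, q_i = a_i*q_{i-1} + q_{i-2} with p_{-2}=0, p_{-1}=1, q_{-2}=1, q_{-1}=0), until the denominator exceeds 20:
  i=0: a_0=4, p_0 = 4*1 + 0 = 4, q_0 = 4*0 + 1 = 1.
  i=1: a_1=1, p_1 = 1*4 + 1 = 5, q_1 = 1*1 + 0 = 1.
  i=2: a_2=41, p_2 = 41*5 + 4 = 209, q_2 = 41*1 + 1 = 42.
q_2 = 42 > 20, so the last convergent with denominator <= 20 is p_1/q_1 = 5/1.
The closest fraction with denominator <= 20 is either p_1/q_1 or the intermediate fraction (k*p_1 + p_0)/(k*q_1 + q_0) with the largest k >= 1 whose denominator stays <= 20; these approach x as k grows, and every other convergent or intermediate fraction in range is farther away.
Largest k: floor((20 - q_0)/q_1) = floor((20 - 1)/1) = 19.
That gives (19*5 + 4)/(19*1 + 1) = 99/20.
Compare the errors: |x - 5/1| = |209*1 - 5*42|/(42*1) = 1/42, and |x - 99/20| = |209*20 - 99*42|/(42*20) = 22/840.
Cross-multiplying, 1*840 = 840 < 924 = 22*42, so 1/42 is smaller: the convergent 5/1 is closer to x than 99/20.

5/1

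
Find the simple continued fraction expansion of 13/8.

Run the Euclidean algorithm on 13 and 8; the successive quotients are the partial quotients a_0, a_1, ... (each step inverts the fractional part left over by the previous one):
  13 = 1*8 + 5, so a_0 = 1.
  8 = 1*5 + 3, so a_1 = 1.
  5 = 1*3 + 2, so a_2 = 1.
  3 = 1*2 + 1, so a_3 = 1.
  2 = 2*1 + 0, so a_4 = 2.
The remainder reaches 0 after 5 divisions, so the expansion has 5 partial quotients, read off in order.

[1; 1, 1, 1, 2]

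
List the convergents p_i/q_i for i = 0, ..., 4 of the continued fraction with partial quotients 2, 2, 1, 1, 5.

2/1, 5/2, 7/3, 12/5, 67/28

Using the convergent recurrence p_i = a_i*p_{i-1} + p_{i-2}, q_i = a_i*q_{i-1} + q_{i-2} with p_{-2}=0, p_{-1}=1, q_{-2}=1, q_{-1}=0:
  i=0: a_0=2, p_0 = 2*1 + 0 = 2, q_0 = 2*0 + 1 = 1.
  i=1: a_1=2, p_1 = 2*2 + 1 = 5, q_1 = 2*1 + 0 = 2.
  i=2: a_2=1, p_2 = 1*5 + 2 = 7, q_2 = 1*2 + 1 = 3.
  i=3: a_3=1, p_3 = 1*7 + 5 = 12, q_3 = 1*3 + 2 = 5.
  i=4: a_4=5, p_4 = 5*12 + 7 = 67, q_4 = 5*5 + 3 = 28.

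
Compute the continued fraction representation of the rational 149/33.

Run the Euclidean algorithm on 149 and 33; the successive quotients are the partial quotients a_0, a_1, ... (each step inverts the fractional part left over by the previous one):
  149 = 4*33 + 17, so a_0 = 4.
  33 = 1*17 + 16, so a_1 = 1.
  17 = 1*16 + 1, so a_2 = 1.
  16 = 16*1 + 0, so a_3 = 16.
The remainder reaches 0 after 4 divisions, so the expansion has 4 partial quotients, read off in order.

[4; 1, 1, 16]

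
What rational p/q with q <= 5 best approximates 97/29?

10/3

Expand x = 97/29 as a continued fraction with the Euclidean algorithm:
  97 = 3*29 + 10, so a_0 = 3.
  29 = 2*10 + 9, so a_1 = 2.
  10 = 1*9 + 1, so a_2 = 1.
  9 = 9*1 + 0, so a_3 = 9.
so x = [3; 2, 1, 9].
Convergents (p_i = a_i*p_{i-1} + p_{i-2}, q_i = a_i*q_{i-1} + q_{i-2} with p_{-2}=0, p_{-1}=1, q_{-2}=1, q_{-1}=0), until the denominator exceeds 5:
  i=0: a_0=3, p_0 = 3*1 + 0 = 3, q_0 = 3*0 + 1 = 1.
  i=1: a_1=2, p_1 = 2*3 + 1 = 7, q_1 = 2*1 + 0 = 2.
  i=2: a_2=1, p_2 = 1*7 + 3 = 10, q_2 = 1*2 + 1 = 3.
  i=3: a_3=9, p_3 = 9*10 + 7 = 97, q_3 = 9*3 + 2 = 29.
q_3 = 29 > 5, so the last convergent with denominator <= 5 is p_2/q_2 = 10/3.
The closest fraction with denominator <= 5 is either p_2/q_2 or the intermediate fraction (k*p_2 + p_1)/(k*q_2 + q_1) with the largest k >= 1 whose denominator stays <= 5; these approach x as k grows, and every other convergent or intermediate fraction in range is farther away.
Largest k: floor((5 - q_1)/q_2) = floor((5 - 2)/3) = 1.
That gives (1*10 + 7)/(1*3 + 2) = 17/5.
Compare the errors: |x - 10/3| = |97*3 - 10*29|/(29*3) = 1/87, and |x - 17/5| = |97*5 - 17*29|/(29*5) = 8/145.
Cross-multiplying, 1*145 = 145 < 696 = 8*87, so 1/87 is smaller: the convergent 10/3 is closer to x than 17/5.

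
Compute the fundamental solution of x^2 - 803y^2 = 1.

First expand sqrt(803) as a continued fraction. With x_i = (sqrt(803) + m_i)/d_i and (m_0, d_0) = (0, 1): a_0 = floor(sqrt(803)) = 28, since 28^2 = 784 <= 803 < 841 = 29^2.
Iterate m_{i+1} = d_i*a_i - m_i, d_{i+1} = (803 - m_{i+1}^2)/d_i, a_{i+1} = floor((a_0 + m_{i+1})/d_{i+1}):
  m_1 = 1*28 - 0 = 28, d_1 = (803 - 28^2)/1 = 19/1 = 19, a_1 = floor((28 + 28)/19) = 2.
  m_2 = 19*2 - 28 = 10, d_2 = (803 - 10^2)/19 = 703/19 = 37, a_2 = floor((28 + 10)/37) = 1.
  m_3 = 37*1 - 10 = 27, d_3 = (803 - 27^2)/37 = 74/37 = 2, a_3 = floor((28 + 27)/2) = 27.
  m_4 = 2*27 - 27 = 27, d_4 = (803 - 27^2)/2 = 74/2 = 37, a_4 = floor((28 + 27)/37) = 1.
  m_5 = 37*1 - 27 = 10, d_5 = (803 - 10^2)/37 = 703/37 = 19, a_5 = floor((28 + 10)/19) = 2.
  m_6 = 19*2 - 10 = 28, d_6 = (803 - 28^2)/19 = 19/19 = 1, a_6 = floor((28 + 28)/1) = 56.
  m_7 = 1*56 - 28 = 28, d_7 = (803 - 28^2)/1 = 19/1 = 19: (m_7, d_7) = (m_1, d_1) = (28, 19), so from here the quotients repeat a_1, ..., a_6; the period length is 6.
So sqrt(803) = [28; (2, 1, 27, 1, 2, 56)] with period length k = 6.
k is even, so the fundamental solution of x^2 - 803y^2 = 1 is (p_{k-1}, q_{k-1}) = (p_5, q_5); compute convergents through index 5.
Convergents (p_i = a_i*p_{i-1} + p_{i-2}, q_i = a_i*q_{i-1} + q_{i-2} with p_{-2}=0, p_{-1}=1, q_{-2}=1, q_{-1}=0):
  i=0: a_0=28, p_0 = 28*1 + 0 = 28, q_0 = 28*0 + 1 = 1.
  i=1: a_1=2, p_1 = 2*28 + 1 = 57, q_1 = 2*1 + 0 = 2.
  i=2: a_2=1, p_2 = 1*57 + 28 = 85, q_2 = 1*2 + 1 = 3.
  i=3: a_3=27, p_3 = 27*85 + 57 = 2352, q_3 = 27*3 + 2 = 83.
  i=4: a_4=1, p_4 = 1*2352 + 85 = 2437, q_4 = 1*83 + 3 = 86.
  i=5: a_5=2, p_5 = 2*2437 + 2352 = 7226, q_5 = 2*86 + 83 = 255.
Check: 7226^2 - 803*255^2 = 52215076 - 52215075 = 1, so (x, y) = (7226, 255) solves the equation, and by the theorem it is the least positive solution.

(x, y) = (7226, 255)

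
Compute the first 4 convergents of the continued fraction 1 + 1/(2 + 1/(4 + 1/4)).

Using the convergent recurrence p_i = a_i*p_{i-1} + p_{i-2}, q_i = a_i*q_{i-1} + q_{i-2} with p_{-2}=0, p_{-1}=1, q_{-2}=1, q_{-1}=0:
  i=0: a_0=1, p_0 = 1*1 + 0 = 1, q_0 = 1*0 + 1 = 1.
  i=1: a_1=2, p_1 = 2*1 + 1 = 3, q_1 = 2*1 + 0 = 2.
  i=2: a_2=4, p_2 = 4*3 + 1 = 13, q_2 = 4*2 + 1 = 9.
  i=3: a_3=4, p_3 = 4*13 + 3 = 55, q_3 = 4*9 + 2 = 38.

1/1, 3/2, 13/9, 55/38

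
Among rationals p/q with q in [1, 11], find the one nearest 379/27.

14/1

Expand x = 379/27 as a continued fraction with the Euclidean algorithm:
  379 = 14*27 + 1, so a_0 = 14.
  27 = 27*1 + 0, so a_1 = 27.
so x = [14; 27].
Convergents (p_i = a_i*p_{i-1} + p_{i-2}, q_i = a_i*q_{i-1} + q_{i-2} with p_{-2}=0, p_{-1}=1, q_{-2}=1, q_{-1}=0), until the denominator exceeds 11:
  i=0: a_0=14, p_0 = 14*1 + 0 = 14, q_0 = 14*0 + 1 = 1.
  i=1: a_1=27, p_1 = 27*14 + 1 = 379, q_1 = 27*1 + 0 = 27.
q_1 = 27 > 11, so the last convergent with denominator <= 11 is p_0/q_0 = 14/1.
The closest fraction with denominator <= 11 is either p_0/q_0 or the intermediate fraction (k*p_0 + p_{-1})/(k*q_0 + q_{-1}) with the largest k >= 1 whose denominator stays <= 11; these approach x as k grows, and every other convergent or intermediate fraction in range is farther away.
Largest k: floor((11 - q_{-1})/q_0) = floor((11 - 0)/1) = 11 (using the seeds p_{-1} = 1, q_{-1} = 0).
That gives (11*14 + 1)/(11*1 + 0) = 155/11.
Compare the errors: |x - 14/1| = |379*1 - 14*27|/(27*1) = 1/27, and |x - 155/11| = |379*11 - 155*27|/(27*11) = 16/297.
Cross-multiplying, 1*297 = 297 < 432 = 16*27, so 1/27 is smaller: the convergent 14/1 is closer to x than 155/11.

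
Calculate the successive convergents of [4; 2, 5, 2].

Using the convergent recurrence p_i = a_i*p_{i-1} + p_{i-2}, q_i = a_i*q_{i-1} + q_{i-2} with p_{-2}=0, p_{-1}=1, q_{-2}=1, q_{-1}=0:
  i=0: a_0=4, p_0 = 4*1 + 0 = 4, q_0 = 4*0 + 1 = 1.
  i=1: a_1=2, p_1 = 2*4 + 1 = 9, q_1 = 2*1 + 0 = 2.
  i=2: a_2=5, p_2 = 5*9 + 4 = 49, q_2 = 5*2 + 1 = 11.
  i=3: a_3=2, p_3 = 2*49 + 9 = 107, q_3 = 2*11 + 2 = 24.

4/1, 9/2, 49/11, 107/24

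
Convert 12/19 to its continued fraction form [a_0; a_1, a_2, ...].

Run the Euclidean algorithm on 12 and 19; the successive quotients are the partial quotients a_0, a_1, ... (each step inverts the fractional part left over by the previous one):
  12 = 0*19 + 12, so a_0 = 0.
  19 = 1*12 + 7, so a_1 = 1.
  12 = 1*7 + 5, so a_2 = 1.
  7 = 1*5 + 2, so a_3 = 1.
  5 = 2*2 + 1, so a_4 = 2.
  2 = 2*1 + 0, so a_5 = 2.
The remainder reaches 0 after 6 divisions, so the expansion has 6 partial quotients, read off in order.

[0; 1, 1, 1, 2, 2]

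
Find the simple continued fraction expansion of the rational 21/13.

[1; 1, 1, 1, 1, 2]

Run the Euclidean algorithm on 21 and 13; the successive quotients are the partial quotients a_0, a_1, ... (each step inverts the fractional part left over by the previous one):
  21 = 1*13 + 8, so a_0 = 1.
  13 = 1*8 + 5, so a_1 = 1.
  8 = 1*5 + 3, so a_2 = 1.
  5 = 1*3 + 2, so a_3 = 1.
  3 = 1*2 + 1, so a_4 = 1.
  2 = 2*1 + 0, so a_5 = 2.
The remainder reaches 0 after 6 divisions, so the expansion has 6 partial quotients, read off in order.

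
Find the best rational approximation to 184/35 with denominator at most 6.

Expand x = 184/35 as a continued fraction with the Euclidean algorithm:
  184 = 5*35 + 9, so a_0 = 5.
  35 = 3*9 + 8, so a_1 = 3.
  9 = 1*8 + 1, so a_2 = 1.
  8 = 8*1 + 0, so a_3 = 8.
so x = [5; 3, 1, 8].
Convergents (p_i = a_i*p_{i-1} + p_{i-2}, q_i = a_i*q_{i-1} + q_{i-2} with p_{-2}=0, p_{-1}=1, q_{-2}=1, q_{-1}=0), until the denominator exceeds 6:
  i=0: a_0=5, p_0 = 5*1 + 0 = 5, q_0 = 5*0 + 1 = 1.
  i=1: a_1=3, p_1 = 3*5 + 1 = 16, q_1 = 3*1 + 0 = 3.
  i=2: a_2=1, p_2 = 1*16 + 5 = 21, q_2 = 1*3 + 1 = 4.
  i=3: a_3=8, p_3 = 8*21 + 16 = 184, q_3 = 8*4 + 3 = 35.
q_3 = 35 > 6, so the last convergent with denominator <= 6 is p_2/q_2 = 21/4.
The closest fraction with denominator <= 6 is either p_2/q_2 or the intermediate fraction (k*p_2 + p_1)/(k*q_2 + q_1) with the largest k >= 1 whose denominator stays <= 6; these approach x as k grows, and every other convergent or intermediate fraction in range is farther away.
Largest k: floor((6 - q_1)/q_2) = floor((6 - 3)/4) = 0.
Since k = 0, no intermediate fraction beyond p_2/q_2 has denominator <= 6, so the convergent 21/4 is the closest (its error is |184*4 - 21*35|/(35*4) = 1/140).

21/4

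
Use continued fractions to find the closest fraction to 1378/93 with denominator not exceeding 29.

163/11

Expand x = 1378/93 as a continued fraction with the Euclidean algorithm:
  1378 = 14*93 + 76, so a_0 = 14.
  93 = 1*76 + 17, so a_1 = 1.
  76 = 4*17 + 8, so a_2 = 4.
  17 = 2*8 + 1, so a_3 = 2.
  8 = 8*1 + 0, so a_4 = 8.
so x = [14; 1, 4, 2, 8].
Convergents (p_i = a_i*p_{i-1} + p_{i-2}, q_i = a_i*q_{i-1} + q_{i-2} with p_{-2}=0, p_{-1}=1, q_{-2}=1, q_{-1}=0), until the denominator exceeds 29:
  i=0: a_0=14, p_0 = 14*1 + 0 = 14, q_0 = 14*0 + 1 = 1.
  i=1: a_1=1, p_1 = 1*14 + 1 = 15, q_1 = 1*1 + 0 = 1.
  i=2: a_2=4, p_2 = 4*15 + 14 = 74, q_2 = 4*1 + 1 = 5.
  i=3: a_3=2, p_3 = 2*74 + 15 = 163, q_3 = 2*5 + 1 = 11.
  i=4: a_4=8, p_4 = 8*163 + 74 = 1378, q_4 = 8*11 + 5 = 93.
q_4 = 93 > 29, so the last convergent with denominator <= 29 is p_3/q_3 = 163/11.
The closest fraction with denominator <= 29 is either p_3/q_3 or the intermediate fraction (k*p_3 + p_2)/(k*q_3 + q_2) with the largest k >= 1 whose denominator stays <= 29; these approach x as k grows, and every other convergent or intermediate fraction in range is farther away.
Largest k: floor((29 - q_2)/q_3) = floor((29 - 5)/11) = 2.
That gives (2*163 + 74)/(2*11 + 5) = 400/27.
Compare the errors: |x - 163/11| = |1378*11 - 163*93|/(93*11) = 1/1023, and |x - 400/27| = |1378*27 - 400*93|/(93*27) = 6/2511.
Cross-multiplying, 1*2511 = 2511 < 6138 = 6*1023, so 1/1023 is smaller: the convergent 163/11 is closer to x than 400/27.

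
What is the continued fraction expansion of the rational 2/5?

Run the Euclidean algorithm on 2 and 5; the successive quotients are the partial quotients a_0, a_1, ... (each step inverts the fractional part left over by the previous one):
  2 = 0*5 + 2, so a_0 = 0.
  5 = 2*2 + 1, so a_1 = 2.
  2 = 2*1 + 0, so a_2 = 2.
The remainder reaches 0 after 3 divisions, so the expansion has 3 partial quotients, read off in order.

[0; 2, 2]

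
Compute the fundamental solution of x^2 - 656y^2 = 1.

(x, y) = (2049, 80)

First expand sqrt(656) as a continued fraction. With x_i = (sqrt(656) + m_i)/d_i and (m_0, d_0) = (0, 1): a_0 = floor(sqrt(656)) = 25, since 25^2 = 625 <= 656 < 676 = 26^2.
Iterate m_{i+1} = d_i*a_i - m_i, d_{i+1} = (656 - m_{i+1}^2)/d_i, a_{i+1} = floor((a_0 + m_{i+1})/d_{i+1}):
  m_1 = 1*25 - 0 = 25, d_1 = (656 - 25^2)/1 = 31/1 = 31, a_1 = floor((25 + 25)/31) = 1.
  m_2 = 31*1 - 25 = 6, d_2 = (656 - 6^2)/31 = 620/31 = 20, a_2 = floor((25 + 6)/20) = 1.
  m_3 = 20*1 - 6 = 14, d_3 = (656 - 14^2)/20 = 460/20 = 23, a_3 = floor((25 + 14)/23) = 1.
  m_4 = 23*1 - 14 = 9, d_4 = (656 - 9^2)/23 = 575/23 = 25, a_4 = floor((25 + 9)/25) = 1.
  m_5 = 25*1 - 9 = 16, d_5 = (656 - 16^2)/25 = 400/25 = 16, a_5 = floor((25 + 16)/16) = 2.
  m_6 = 16*2 - 16 = 16, d_6 = (656 - 16^2)/16 = 400/16 = 25, a_6 = floor((25 + 16)/25) = 1.
  m_7 = 25*1 - 16 = 9, d_7 = (656 - 9^2)/25 = 575/25 = 23, a_7 = floor((25 + 9)/23) = 1.
  m_8 = 23*1 - 9 = 14, d_8 = (656 - 14^2)/23 = 460/23 = 20, a_8 = floor((25 + 14)/20) = 1.
  m_9 = 20*1 - 14 = 6, d_9 = (656 - 6^2)/20 = 620/20 = 31, a_9 = floor((25 + 6)/31) = 1.
  m_10 = 31*1 - 6 = 25, d_10 = (656 - 25^2)/31 = 31/31 = 1, a_10 = floor((25 + 25)/1) = 50.
  m_11 = 1*50 - 25 = 25, d_11 = (656 - 25^2)/1 = 31/1 = 31: (m_11, d_11) = (m_1, d_1) = (25, 31), so from here the quotients repeat a_1, ..., a_10; the period length is 10.
So sqrt(656) = [25; (1, 1, 1, 1, 2, 1, 1, 1, 1, 50)] with period length k = 10.
k is even, so the fundamental solution of x^2 - 656y^2 = 1 is (p_{k-1}, q_{k-1}) = (p_9, q_9); compute convergents through index 9.
Convergents (p_i = a_i*p_{i-1} + p_{i-2}, q_i = a_i*q_{i-1} + q_{i-2} with p_{-2}=0, p_{-1}=1, q_{-2}=1, q_{-1}=0):
  i=0: a_0=25, p_0 = 25*1 + 0 = 25, q_0 = 25*0 + 1 = 1.
  i=1: a_1=1, p_1 = 1*25 + 1 = 26, q_1 = 1*1 + 0 = 1.
  i=2: a_2=1, p_2 = 1*26 + 25 = 51, q_2 = 1*1 + 1 = 2.
  i=3: a_3=1, p_3 = 1*51 + 26 = 77, q_3 = 1*2 + 1 = 3.
  i=4: a_4=1, p_4 = 1*77 + 51 = 128, q_4 = 1*3 + 2 = 5.
  i=5: a_5=2, p_5 = 2*128 + 77 = 333, q_5 = 2*5 + 3 = 13.
  i=6: a_6=1, p_6 = 1*333 + 128 = 461, q_6 = 1*13 + 5 = 18.
  i=7: a_7=1, p_7 = 1*461 + 333 = 794, q_7 = 1*18 + 13 = 31.
  i=8: a_8=1, p_8 = 1*794 + 461 = 1255, q_8 = 1*31 + 18 = 49.
  i=9: a_9=1, p_9 = 1*1255 + 794 = 2049, q_9 = 1*49 + 31 = 80.
Check: 2049^2 - 656*80^2 = 4198401 - 4198400 = 1, so (x, y) = (2049, 80) solves the equation, and by the theorem it is the least positive solution.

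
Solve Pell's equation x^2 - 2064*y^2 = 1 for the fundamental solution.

(x, y) = (16855, 371)

First expand sqrt(2064) as a continued fraction. With x_i = (sqrt(2064) + m_i)/d_i and (m_0, d_0) = (0, 1): a_0 = floor(sqrt(2064)) = 45, since 45^2 = 2025 <= 2064 < 2116 = 46^2.
Iterate m_{i+1} = d_i*a_i - m_i, d_{i+1} = (2064 - m_{i+1}^2)/d_i, a_{i+1} = floor((a_0 + m_{i+1})/d_{i+1}):
  m_1 = 1*45 - 0 = 45, d_1 = (2064 - 45^2)/1 = 39/1 = 39, a_1 = floor((45 + 45)/39) = 2.
  m_2 = 39*2 - 45 = 33, d_2 = (2064 - 33^2)/39 = 975/39 = 25, a_2 = floor((45 + 33)/25) = 3.
  m_3 = 25*3 - 33 = 42, d_3 = (2064 - 42^2)/25 = 300/25 = 12, a_3 = floor((45 + 42)/12) = 7.
  m_4 = 12*7 - 42 = 42, d_4 = (2064 - 42^2)/12 = 300/12 = 25, a_4 = floor((45 + 42)/25) = 3.
  m_5 = 25*3 - 42 = 33, d_5 = (2064 - 33^2)/25 = 975/25 = 39, a_5 = floor((45 + 33)/39) = 2.
  m_6 = 39*2 - 33 = 45, d_6 = (2064 - 45^2)/39 = 39/39 = 1, a_6 = floor((45 + 45)/1) = 90.
  m_7 = 1*90 - 45 = 45, d_7 = (2064 - 45^2)/1 = 39/1 = 39: (m_7, d_7) = (m_1, d_1) = (45, 39), so from here the quotients repeat a_1, ..., a_6; the period length is 6.
So sqrt(2064) = [45; (2, 3, 7, 3, 2, 90)] with period length k = 6.
k is even, so the fundamental solution of x^2 - 2064y^2 = 1 is (p_{k-1}, q_{k-1}) = (p_5, q_5); compute convergents through index 5.
Convergents (p_i = a_i*p_{i-1} + p_{i-2}, q_i = a_i*q_{i-1} + q_{i-2} with p_{-2}=0, p_{-1}=1, q_{-2}=1, q_{-1}=0):
  i=0: a_0=45, p_0 = 45*1 + 0 = 45, q_0 = 45*0 + 1 = 1.
  i=1: a_1=2, p_1 = 2*45 + 1 = 91, q_1 = 2*1 + 0 = 2.
  i=2: a_2=3, p_2 = 3*91 + 45 = 318, q_2 = 3*2 + 1 = 7.
  i=3: a_3=7, p_3 = 7*318 + 91 = 2317, q_3 = 7*7 + 2 = 51.
  i=4: a_4=3, p_4 = 3*2317 + 318 = 7269, q_4 = 3*51 + 7 = 160.
  i=5: a_5=2, p_5 = 2*7269 + 2317 = 16855, q_5 = 2*160 + 51 = 371.
Check: 16855^2 - 2064*371^2 = 284091025 - 284091024 = 1, so (x, y) = (16855, 371) solves the equation, and by the theorem it is the least positive solution.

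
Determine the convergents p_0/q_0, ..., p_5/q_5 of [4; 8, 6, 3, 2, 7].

4/1, 33/8, 202/49, 639/155, 1480/359, 10999/2668

Using the convergent recurrence p_i = a_i*p_{i-1} + p_{i-2}, q_i = a_i*q_{i-1} + q_{i-2} with p_{-2}=0, p_{-1}=1, q_{-2}=1, q_{-1}=0:
  i=0: a_0=4, p_0 = 4*1 + 0 = 4, q_0 = 4*0 + 1 = 1.
  i=1: a_1=8, p_1 = 8*4 + 1 = 33, q_1 = 8*1 + 0 = 8.
  i=2: a_2=6, p_2 = 6*33 + 4 = 202, q_2 = 6*8 + 1 = 49.
  i=3: a_3=3, p_3 = 3*202 + 33 = 639, q_3 = 3*49 + 8 = 155.
  i=4: a_4=2, p_4 = 2*639 + 202 = 1480, q_4 = 2*155 + 49 = 359.
  i=5: a_5=7, p_5 = 7*1480 + 639 = 10999, q_5 = 7*359 + 155 = 2668.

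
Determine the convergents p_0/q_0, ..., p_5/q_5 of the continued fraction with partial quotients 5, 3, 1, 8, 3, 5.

Using the convergent recurrence p_i = a_i*p_{i-1} + p_{i-2}, q_i = a_i*q_{i-1} + q_{i-2} with p_{-2}=0, p_{-1}=1, q_{-2}=1, q_{-1}=0:
  i=0: a_0=5, p_0 = 5*1 + 0 = 5, q_0 = 5*0 + 1 = 1.
  i=1: a_1=3, p_1 = 3*5 + 1 = 16, q_1 = 3*1 + 0 = 3.
  i=2: a_2=1, p_2 = 1*16 + 5 = 21, q_2 = 1*3 + 1 = 4.
  i=3: a_3=8, p_3 = 8*21 + 16 = 184, q_3 = 8*4 + 3 = 35.
  i=4: a_4=3, p_4 = 3*184 + 21 = 573, q_4 = 3*35 + 4 = 109.
  i=5: a_5=5, p_5 = 5*573 + 184 = 3049, q_5 = 5*109 + 35 = 580.

5/1, 16/3, 21/4, 184/35, 573/109, 3049/580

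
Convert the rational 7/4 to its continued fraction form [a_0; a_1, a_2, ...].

[1; 1, 3]

Run the Euclidean algorithm on 7 and 4; the successive quotients are the partial quotients a_0, a_1, ... (each step inverts the fractional part left over by the previous one):
  7 = 1*4 + 3, so a_0 = 1.
  4 = 1*3 + 1, so a_1 = 1.
  3 = 3*1 + 0, so a_2 = 3.
The remainder reaches 0 after 3 divisions, so the expansion has 3 partial quotients, read off in order.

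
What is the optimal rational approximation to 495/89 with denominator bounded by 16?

Expand x = 495/89 as a continued fraction with the Euclidean algorithm:
  495 = 5*89 + 50, so a_0 = 5.
  89 = 1*50 + 39, so a_1 = 1.
  50 = 1*39 + 11, so a_2 = 1.
  39 = 3*11 + 6, so a_3 = 3.
  11 = 1*6 + 5, so a_4 = 1.
  6 = 1*5 + 1, so a_5 = 1.
  5 = 5*1 + 0, so a_6 = 5.
so x = [5; 1, 1, 3, 1, 1, 5].
Convergents (p_i = a_i*p_{i-1} + p_{i-2}, q_i = a_i*q_{i-1} + q_{i-2} with p_{-2}=0, p_{-1}=1, q_{-2}=1, q_{-1}=0), until the denominator exceeds 16:
  i=0: a_0=5, p_0 = 5*1 + 0 = 5, q_0 = 5*0 + 1 = 1.
  i=1: a_1=1, p_1 = 1*5 + 1 = 6, q_1 = 1*1 + 0 = 1.
  i=2: a_2=1, p_2 = 1*6 + 5 = 11, q_2 = 1*1 + 1 = 2.
  i=3: a_3=3, p_3 = 3*11 + 6 = 39, q_3 = 3*2 + 1 = 7.
  i=4: a_4=1, p_4 = 1*39 + 11 = 50, q_4 = 1*7 + 2 = 9.
  i=5: a_5=1, p_5 = 1*50 + 39 = 89, q_5 = 1*9 + 7 = 16.
  i=6: a_6=5, p_6 = 5*89 + 50 = 495, q_6 = 5*16 + 9 = 89.
q_6 = 89 > 16, so the last convergent with denominator <= 16 is p_5/q_5 = 89/16.
The closest fraction with denominator <= 16 is either p_5/q_5 or the intermediate fraction (k*p_5 + p_4)/(k*q_5 + q_4) with the largest k >= 1 whose denominator stays <= 16; these approach x as k grows, and every other convergent or intermediate fraction in range is farther away.
Largest k: floor((16 - q_4)/q_5) = floor((16 - 9)/16) = 0.
Since k = 0, no intermediate fraction beyond p_5/q_5 has denominator <= 16, so the convergent 89/16 is the closest (its error is |495*16 - 89*89|/(89*16) = 1/1424).

89/16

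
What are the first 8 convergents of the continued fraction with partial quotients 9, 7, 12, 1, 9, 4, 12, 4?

9/1, 64/7, 777/85, 841/92, 8346/913, 34225/3744, 419046/45841, 1710409/187108

Using the convergent recurrence p_i = a_i*p_{i-1} + p_{i-2}, q_i = a_i*q_{i-1} + q_{i-2} with p_{-2}=0, p_{-1}=1, q_{-2}=1, q_{-1}=0:
  i=0: a_0=9, p_0 = 9*1 + 0 = 9, q_0 = 9*0 + 1 = 1.
  i=1: a_1=7, p_1 = 7*9 + 1 = 64, q_1 = 7*1 + 0 = 7.
  i=2: a_2=12, p_2 = 12*64 + 9 = 777, q_2 = 12*7 + 1 = 85.
  i=3: a_3=1, p_3 = 1*777 + 64 = 841, q_3 = 1*85 + 7 = 92.
  i=4: a_4=9, p_4 = 9*841 + 777 = 8346, q_4 = 9*92 + 85 = 913.
  i=5: a_5=4, p_5 = 4*8346 + 841 = 34225, q_5 = 4*913 + 92 = 3744.
  i=6: a_6=12, p_6 = 12*34225 + 8346 = 419046, q_6 = 12*3744 + 913 = 45841.
  i=7: a_7=4, p_7 = 4*419046 + 34225 = 1710409, q_7 = 4*45841 + 3744 = 187108.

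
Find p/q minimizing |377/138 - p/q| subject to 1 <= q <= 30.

Expand x = 377/138 as a continued fraction with the Euclidean algorithm:
  377 = 2*138 + 101, so a_0 = 2.
  138 = 1*101 + 37, so a_1 = 1.
  101 = 2*37 + 27, so a_2 = 2.
  37 = 1*27 + 10, so a_3 = 1.
  27 = 2*10 + 7, so a_4 = 2.
  10 = 1*7 + 3, so a_5 = 1.
  7 = 2*3 + 1, so a_6 = 2.
  3 = 3*1 + 0, so a_7 = 3.
so x = [2; 1, 2, 1, 2, 1, 2, 3].
Convergents (p_i = a_i*p_{i-1} + p_{i-2}, q_i = a_i*q_{i-1} + q_{i-2} with p_{-2}=0, p_{-1}=1, q_{-2}=1, q_{-1}=0), until the denominator exceeds 30:
  i=0: a_0=2, p_0 = 2*1 + 0 = 2, q_0 = 2*0 + 1 = 1.
  i=1: a_1=1, p_1 = 1*2 + 1 = 3, q_1 = 1*1 + 0 = 1.
  i=2: a_2=2, p_2 = 2*3 + 2 = 8, q_2 = 2*1 + 1 = 3.
  i=3: a_3=1, p_3 = 1*8 + 3 = 11, q_3 = 1*3 + 1 = 4.
  i=4: a_4=2, p_4 = 2*11 + 8 = 30, q_4 = 2*4 + 3 = 11.
  i=5: a_5=1, p_5 = 1*30 + 11 = 41, q_5 = 1*11 + 4 = 15.
  i=6: a_6=2, p_6 = 2*41 + 30 = 112, q_6 = 2*15 + 11 = 41.
q_6 = 41 > 30, so the last convergent with denominator <= 30 is p_5/q_5 = 41/15.
The closest fraction with denominator <= 30 is either p_5/q_5 or the intermediate fraction (k*p_5 + p_4)/(k*q_5 + q_4) with the largest k >= 1 whose denominator stays <= 30; these approach x as k grows, and every other convergent or intermediate fraction in range is farther away.
Largest k: floor((30 - q_4)/q_5) = floor((30 - 11)/15) = 1.
That gives (1*41 + 30)/(1*15 + 11) = 71/26.
Compare the errors: |x - 41/15| = |377*15 - 41*138|/(138*15) = 3/2070, and |x - 71/26| = |377*26 - 71*138|/(138*26) = 4/3588.
Cross-multiplying, 4*2070 = 8280 < 10764 = 3*3588, so 4/3588 is smaller: the intermediate fraction 71/26 is closer to x than 41/15.

71/26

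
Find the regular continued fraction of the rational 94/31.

Run the Euclidean algorithm on 94 and 31; the successive quotients are the partial quotients a_0, a_1, ... (each step inverts the fractional part left over by the previous one):
  94 = 3*31 + 1, so a_0 = 3.
  31 = 31*1 + 0, so a_1 = 31.
The remainder reaches 0 after 2 divisions, so the expansion has 2 partial quotients, read off in order.

[3; 31]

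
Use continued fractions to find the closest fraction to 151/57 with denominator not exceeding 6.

8/3

Expand x = 151/57 as a continued fraction with the Euclidean algorithm:
  151 = 2*57 + 37, so a_0 = 2.
  57 = 1*37 + 20, so a_1 = 1.
  37 = 1*20 + 17, so a_2 = 1.
  20 = 1*17 + 3, so a_3 = 1.
  17 = 5*3 + 2, so a_4 = 5.
  3 = 1*2 + 1, so a_5 = 1.
  2 = 2*1 + 0, so a_6 = 2.
so x = [2; 1, 1, 1, 5, 1, 2].
Convergents (p_i = a_i*p_{i-1} + p_{i-2}, q_i = a_i*q_{i-1} + q_{i-2} with p_{-2}=0, p_{-1}=1, q_{-2}=1, q_{-1}=0), until the denominator exceeds 6:
  i=0: a_0=2, p_0 = 2*1 + 0 = 2, q_0 = 2*0 + 1 = 1.
  i=1: a_1=1, p_1 = 1*2 + 1 = 3, q_1 = 1*1 + 0 = 1.
  i=2: a_2=1, p_2 = 1*3 + 2 = 5, q_2 = 1*1 + 1 = 2.
  i=3: a_3=1, p_3 = 1*5 + 3 = 8, q_3 = 1*2 + 1 = 3.
  i=4: a_4=5, p_4 = 5*8 + 5 = 45, q_4 = 5*3 + 2 = 17.
q_4 = 17 > 6, so the last convergent with denominator <= 6 is p_3/q_3 = 8/3.
The closest fraction with denominator <= 6 is either p_3/q_3 or the intermediate fraction (k*p_3 + p_2)/(k*q_3 + q_2) with the largest k >= 1 whose denominator stays <= 6; these approach x as k grows, and every other convergent or intermediate fraction in range is farther away.
Largest k: floor((6 - q_2)/q_3) = floor((6 - 2)/3) = 1.
That gives (1*8 + 5)/(1*3 + 2) = 13/5.
Compare the errors: |x - 8/3| = |151*3 - 8*57|/(57*3) = 3/171, and |x - 13/5| = |151*5 - 13*57|/(57*5) = 14/285.
Cross-multiplying, 3*285 = 855 < 2394 = 14*171, so 3/171 is smaller: the convergent 8/3 is closer to x than 13/5.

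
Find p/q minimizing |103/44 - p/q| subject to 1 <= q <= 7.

7/3

Expand x = 103/44 as a continued fraction with the Euclidean algorithm:
  103 = 2*44 + 15, so a_0 = 2.
  44 = 2*15 + 14, so a_1 = 2.
  15 = 1*14 + 1, so a_2 = 1.
  14 = 14*1 + 0, so a_3 = 14.
so x = [2; 2, 1, 14].
Convergents (p_i = a_i*p_{i-1} + p_{i-2}, q_i = a_i*q_{i-1} + q_{i-2} with p_{-2}=0, p_{-1}=1, q_{-2}=1, q_{-1}=0), until the denominator exceeds 7:
  i=0: a_0=2, p_0 = 2*1 + 0 = 2, q_0 = 2*0 + 1 = 1.
  i=1: a_1=2, p_1 = 2*2 + 1 = 5, q_1 = 2*1 + 0 = 2.
  i=2: a_2=1, p_2 = 1*5 + 2 = 7, q_2 = 1*2 + 1 = 3.
  i=3: a_3=14, p_3 = 14*7 + 5 = 103, q_3 = 14*3 + 2 = 44.
q_3 = 44 > 7, so the last convergent with denominator <= 7 is p_2/q_2 = 7/3.
The closest fraction with denominator <= 7 is either p_2/q_2 or the intermediate fraction (k*p_2 + p_1)/(k*q_2 + q_1) with the largest k >= 1 whose denominator stays <= 7; these approach x as k grows, and every other convergent or intermediate fraction in range is farther away.
Largest k: floor((7 - q_1)/q_2) = floor((7 - 2)/3) = 1.
That gives (1*7 + 5)/(1*3 + 2) = 12/5.
Compare the errors: |x - 7/3| = |103*3 - 7*44|/(44*3) = 1/132, and |x - 12/5| = |103*5 - 12*44|/(44*5) = 13/220.
Cross-multiplying, 1*220 = 220 < 1716 = 13*132, so 1/132 is smaller: the convergent 7/3 is closer to x than 12/5.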